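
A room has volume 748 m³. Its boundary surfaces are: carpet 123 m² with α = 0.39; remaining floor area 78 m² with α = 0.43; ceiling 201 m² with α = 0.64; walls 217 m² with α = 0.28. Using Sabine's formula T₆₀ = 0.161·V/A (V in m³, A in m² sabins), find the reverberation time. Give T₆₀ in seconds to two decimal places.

Summing Sᵢαᵢ: 123·0.39 + 78·0.43 + 201·0.64 + 217·0.28 = 270.91 m².
T₆₀ = 0.161 × 748 / 270.91 = 0.445 s.

0.44 s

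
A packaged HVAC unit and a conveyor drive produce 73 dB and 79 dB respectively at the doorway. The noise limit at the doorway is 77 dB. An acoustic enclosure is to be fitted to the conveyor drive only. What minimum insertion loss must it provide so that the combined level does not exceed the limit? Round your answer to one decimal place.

4.2 dB

Fixed contribution from the other source: Σ 10^(L/10) = 10^(73/10) = 1.995e+07 (73.00 dB).
The limit corresponds to 10^(77/10) = 5.012e+07; subtracting the fixed part leaves 3.017e+07 for the conveyor drive, i.e. 74.80 dB.
So the conveyor drive must be reduced from 79 to 74.80 dB: IL = 4.20 dB.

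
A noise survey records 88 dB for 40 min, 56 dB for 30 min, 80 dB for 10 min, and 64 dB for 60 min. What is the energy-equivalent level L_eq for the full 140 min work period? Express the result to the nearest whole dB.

83 dB

Weight each interval's intensity by its duration and average over T = 140 min:
Σ tᵢ·10^(Lᵢ/10) = 40·10^(88/10) + 30·10^(56/10) + 10·10^(80/10) + 60·10^(64/10) = 2.640e+10.
L_eq = 10·log₁₀(2.640e+10/140) = 82.75 dB.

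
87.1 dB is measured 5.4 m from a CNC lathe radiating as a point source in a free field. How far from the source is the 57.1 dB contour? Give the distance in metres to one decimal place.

For a point source L₁ − L₂ = 20·log₁₀(r₂/r₁), so r₂ = r₁·10^((L₁−L₂)/20).
r₂ = 5.4·10^((87.1−57.1)/20) = 5.4·10^(30.0/20) = 170.76 m.

170.8 m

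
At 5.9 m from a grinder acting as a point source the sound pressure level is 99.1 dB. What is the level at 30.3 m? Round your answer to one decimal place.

Point-source attenuation: ΔL = 20·log₁₀(r₂/r₁) = 20·log₁₀(30.3/5.9) = 14.212 dB.
L₂ = 99.1 − 20·log₁₀(30.3/5.9) = 99.1 − 14.212 = 84.89 dB.

84.9 dB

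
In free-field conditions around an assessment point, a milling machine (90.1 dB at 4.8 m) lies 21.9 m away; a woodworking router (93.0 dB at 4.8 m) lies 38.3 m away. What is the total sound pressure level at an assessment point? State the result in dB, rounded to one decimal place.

First find each source's level at the receiver (point-source: −20·log₁₀(r/r_ref)), then combine on an intensity basis.
milling machine: 90.1 − 20·log₁₀(21.9/4.8) = 90.1 − 13.18 = 76.92 dB.
woodworking router: 93.0 − 20·log₁₀(38.3/4.8) = 93.0 − 18.04 = 74.96 dB.
Σ 10^(L/10) = 8.050e+07 → L_total = 10·log₁₀(8.050e+07) = 79.06 dB.

79.1 dB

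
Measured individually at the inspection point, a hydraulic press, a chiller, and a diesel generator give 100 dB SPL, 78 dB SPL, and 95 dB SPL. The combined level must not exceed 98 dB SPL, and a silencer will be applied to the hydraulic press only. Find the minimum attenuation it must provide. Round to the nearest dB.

5 dB

Fixed contribution from the other sources: Σ 10^(L/10) = 10^(78/10) + 10^(95/10) = 3.225e+09 (95.09 dB SPL).
The limit corresponds to 10^(98/10) = 6.310e+09; subtracting the fixed part leaves 3.084e+09 for the hydraulic press, i.e. 94.89 dB SPL.
So the hydraulic press must be reduced from 100 to 94.89 dB SPL: IL = 5.11 dB.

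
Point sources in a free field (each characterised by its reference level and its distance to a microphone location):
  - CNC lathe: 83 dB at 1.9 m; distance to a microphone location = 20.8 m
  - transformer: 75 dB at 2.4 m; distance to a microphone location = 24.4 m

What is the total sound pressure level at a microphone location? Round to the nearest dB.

63 dB

Apply inverse-square spreading to bring every level to the receiver, then sum 10^(L/10).
CNC lathe: 83 − 20·log₁₀(20.8/1.9) = 83 − 20.79 = 62.21 dB.
transformer: 75 − 20·log₁₀(24.4/2.4) = 75 − 20.14 = 54.86 dB.
Σ 10^(L/10) = 1.971e+06 → L_total = 10·log₁₀(1.971e+06) = 62.95 dB.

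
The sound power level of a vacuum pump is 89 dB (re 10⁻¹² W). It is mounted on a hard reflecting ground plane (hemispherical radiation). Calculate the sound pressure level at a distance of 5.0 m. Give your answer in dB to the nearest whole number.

67 dB

Free-field hemispherical radiation: L_p = L_w − 10·log₁₀(2π·r²), r = 5.0 m.
2π·r² = 157.1 m², 10·log₁₀ of that is 21.961 dB.
L_p = 89 − 21.961 = 67.04 dB.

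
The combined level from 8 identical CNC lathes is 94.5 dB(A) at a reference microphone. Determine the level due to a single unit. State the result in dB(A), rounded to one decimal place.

For N identical incoherent sources L_total = L₁ + 10·log₁₀ N, so L₁ = 94.5 − 10·log₁₀(8) = 94.5 − 9.031.

85.5 dB(A)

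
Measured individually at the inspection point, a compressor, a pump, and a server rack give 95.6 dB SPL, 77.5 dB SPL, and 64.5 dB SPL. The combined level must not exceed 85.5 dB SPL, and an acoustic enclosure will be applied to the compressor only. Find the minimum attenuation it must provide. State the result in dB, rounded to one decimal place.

10.9 dB

The untreated sources together contribute 10^(77.5/10) + 10^(64.5/10) = 5.905e+07, i.e. 77.71 dB SPL.
The limit corresponds to 10^(85.5/10) = 3.548e+08; subtracting the fixed part leaves 2.958e+08 for the compressor, i.e. 84.71 dB SPL.
So the compressor must be reduced from 95.6 to 84.71 dB SPL: IL = 10.89 dB.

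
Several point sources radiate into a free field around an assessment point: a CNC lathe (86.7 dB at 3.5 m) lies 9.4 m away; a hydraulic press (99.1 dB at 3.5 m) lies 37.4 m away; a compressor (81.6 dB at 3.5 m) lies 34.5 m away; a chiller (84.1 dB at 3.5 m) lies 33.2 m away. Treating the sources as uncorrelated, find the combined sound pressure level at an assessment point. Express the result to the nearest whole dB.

Apply inverse-square spreading to bring every level to the receiver, then sum 10^(L/10).
CNC lathe: 86.7 − 20·log₁₀(9.4/3.5) = 86.7 − 8.58 = 78.12 dB.
hydraulic press: 99.1 − 20·log₁₀(37.4/3.5) = 99.1 − 20.58 = 78.52 dB.
compressor: 81.6 − 20·log₁₀(34.5/3.5) = 81.6 − 19.88 = 61.72 dB.
chiller: 84.1 − 20·log₁₀(33.2/3.5) = 84.1 − 19.54 = 64.56 dB.
Σ 10^(L/10) = 1.404e+08 → L_total = 10·log₁₀(1.404e+08) = 81.47 dB.

81 dB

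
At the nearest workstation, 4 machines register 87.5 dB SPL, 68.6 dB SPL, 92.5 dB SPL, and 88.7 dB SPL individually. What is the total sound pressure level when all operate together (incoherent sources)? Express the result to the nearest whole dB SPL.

For uncorrelated sources the intensities add, so convert each level to linear form, sum, and take 10·log₁₀ of the total.
Σ 10^(L/10) = 10^(87.5/10) + 10^(68.6/10) + 10^(92.5/10) + 10^(88.7/10) = 3.089e+09.
L_total = 10·log₁₀(3.089e+09) = 94.90 dB SPL.

95 dB SPL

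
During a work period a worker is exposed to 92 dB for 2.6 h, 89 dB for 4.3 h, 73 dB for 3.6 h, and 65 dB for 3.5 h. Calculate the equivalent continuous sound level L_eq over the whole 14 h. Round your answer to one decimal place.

Weight each interval's intensity by its duration and average over T = 14 h:
Σ tᵢ·10^(Lᵢ/10) = 2.6·10^(92/10) + 4.3·10^(89/10) + 3.6·10^(73/10) + 3.5·10^(65/10) = 7.619e+09.
L_eq = 10·log₁₀(7.619e+09/14) = 87.36 dB.

87.4 dB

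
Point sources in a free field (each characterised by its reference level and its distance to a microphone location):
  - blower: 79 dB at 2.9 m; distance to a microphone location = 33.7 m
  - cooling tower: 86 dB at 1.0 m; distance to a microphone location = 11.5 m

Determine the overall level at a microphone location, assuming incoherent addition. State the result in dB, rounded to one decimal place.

Propagate each source to the receiver with L = L_ref − 20·log₁₀(r/r_ref), then add intensities.
blower: 79 − 20·log₁₀(33.7/2.9) = 79 − 21.30 = 57.70 dB.
cooling tower: 86 − 20·log₁₀(11.5/1.0) = 86 − 21.21 = 64.79 dB.
Σ 10^(L/10) = 3.598e+06 → L_total = 10·log₁₀(3.598e+06) = 65.56 dB.

65.6 dB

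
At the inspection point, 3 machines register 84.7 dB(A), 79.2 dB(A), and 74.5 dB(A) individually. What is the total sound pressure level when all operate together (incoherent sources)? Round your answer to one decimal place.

Incoherent sources combine by intensity addition: L_total = 10·log₁₀(Σ 10^(L_i/10)).
Σ 10^(L/10) = 10^(84.7/10) + 10^(79.2/10) + 10^(74.5/10) = 4.065e+08.
L_total = 10·log₁₀(4.065e+08) = 86.09 dB(A).

86.1 dB(A)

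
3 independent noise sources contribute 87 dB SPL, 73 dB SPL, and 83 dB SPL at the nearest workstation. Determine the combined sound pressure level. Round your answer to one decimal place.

For uncorrelated sources the intensities add, so convert each level to linear form, sum, and take 10·log₁₀ of the total.
Σ 10^(L/10) = 10^(87/10) + 10^(73/10) + 10^(83/10) = 7.207e+08.
L_total = 10·log₁₀(7.207e+08) = 88.58 dB SPL.

88.6 dB SPL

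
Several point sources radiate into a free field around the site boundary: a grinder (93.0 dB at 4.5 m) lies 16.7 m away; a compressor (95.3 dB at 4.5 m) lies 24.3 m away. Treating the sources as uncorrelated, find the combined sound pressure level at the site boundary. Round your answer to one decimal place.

84.2 dB

First find each source's level at the receiver (point-source: −20·log₁₀(r/r_ref)), then combine on an intensity basis.
grinder: 93.0 − 20·log₁₀(16.7/4.5) = 93.0 − 11.39 = 81.61 dB.
compressor: 95.3 − 20·log₁₀(24.3/4.5) = 95.3 − 14.65 = 80.65 dB.
Σ 10^(L/10) = 2.611e+08 → L_total = 10·log₁₀(2.611e+08) = 84.17 dB.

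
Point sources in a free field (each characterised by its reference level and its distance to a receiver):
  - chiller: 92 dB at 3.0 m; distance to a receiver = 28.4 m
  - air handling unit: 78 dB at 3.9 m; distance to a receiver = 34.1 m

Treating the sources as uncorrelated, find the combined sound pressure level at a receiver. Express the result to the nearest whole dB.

First find each source's level at the receiver (point-source: −20·log₁₀(r/r_ref)), then combine on an intensity basis.
chiller: 92 − 20·log₁₀(28.4/3.0) = 92 − 19.52 = 72.48 dB.
air handling unit: 78 − 20·log₁₀(34.1/3.9) = 78 − 18.83 = 59.17 dB.
Σ 10^(L/10) = 1.851e+07 → L_total = 10·log₁₀(1.851e+07) = 72.67 dB.

73 dB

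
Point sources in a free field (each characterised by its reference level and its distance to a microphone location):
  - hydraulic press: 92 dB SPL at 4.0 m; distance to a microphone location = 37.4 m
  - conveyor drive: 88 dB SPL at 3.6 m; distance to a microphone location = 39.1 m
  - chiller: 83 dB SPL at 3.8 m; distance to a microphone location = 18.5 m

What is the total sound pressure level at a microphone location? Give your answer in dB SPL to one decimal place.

Apply inverse-square spreading to bring every level to the receiver, then sum 10^(L/10).
hydraulic press: 92 − 20·log₁₀(37.4/4.0) = 92 − 19.42 = 72.58 dB SPL.
conveyor drive: 88 − 20·log₁₀(39.1/3.6) = 88 − 20.72 = 67.28 dB SPL.
chiller: 83 − 20·log₁₀(18.5/3.8) = 83 − 13.75 = 69.25 dB SPL.
Σ 10^(L/10) = 3.190e+07 → L_total = 10·log₁₀(3.190e+07) = 75.04 dB SPL.

75.0 dB SPL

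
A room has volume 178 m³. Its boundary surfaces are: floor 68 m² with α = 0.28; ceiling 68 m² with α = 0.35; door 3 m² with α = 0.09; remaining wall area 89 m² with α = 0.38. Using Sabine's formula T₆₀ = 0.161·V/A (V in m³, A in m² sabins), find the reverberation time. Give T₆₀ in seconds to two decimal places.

Summing Sᵢαᵢ: 68·0.28 + 68·0.35 + 3·0.09 + 89·0.38 = 76.93 m².
T₆₀ = 0.161 × 178 / 76.93 = 0.373 s.

0.37 s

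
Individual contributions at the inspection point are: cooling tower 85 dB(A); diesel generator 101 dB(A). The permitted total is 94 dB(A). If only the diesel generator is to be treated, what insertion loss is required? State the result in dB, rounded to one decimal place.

7.6 dB

The untreated sources together contribute 10^(85/10) = 3.162e+08, i.e. 85.00 dB(A).
The limit corresponds to 10^(94/10) = 2.512e+09; subtracting the fixed part leaves 2.196e+09 for the diesel generator, i.e. 93.42 dB(A).
Required insertion loss = 101 − 93.42 = 7.58 dB.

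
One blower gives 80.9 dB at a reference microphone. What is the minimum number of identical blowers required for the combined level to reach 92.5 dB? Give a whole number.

N identical sources give L₁ + 10·log₁₀ N, so require 10·log₁₀ N ≥ 92.5 − 80.9 = 11.6 dB.
N ≥ 10^(11.6/10) = 14.454, so N = 15.

15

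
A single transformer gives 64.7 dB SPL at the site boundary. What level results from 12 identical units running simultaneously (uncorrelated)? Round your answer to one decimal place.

75.5 dB SPL

With 12 equal, uncorrelated contributions the intensity is 12× that of one unit, giving a rise of 10·log₁₀ 12.
L_total = 64.7 + 10·log₁₀(12) = 64.7 + 10.792 = 75.49 dB SPL.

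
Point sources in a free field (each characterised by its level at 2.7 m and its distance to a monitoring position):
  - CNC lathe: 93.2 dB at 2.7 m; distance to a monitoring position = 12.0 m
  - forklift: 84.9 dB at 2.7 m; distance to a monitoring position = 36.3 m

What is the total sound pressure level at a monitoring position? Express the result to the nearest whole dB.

Apply inverse-square spreading to bring every level to the receiver, then sum 10^(L/10).
CNC lathe: 93.2 − 20·log₁₀(12.0/2.7) = 93.2 − 12.96 = 80.24 dB.
forklift: 84.9 − 20·log₁₀(36.3/2.7) = 84.9 − 22.57 = 62.33 dB.
Σ 10^(L/10) = 1.075e+08 → L_total = 10·log₁₀(1.075e+08) = 80.31 dB.

80 dB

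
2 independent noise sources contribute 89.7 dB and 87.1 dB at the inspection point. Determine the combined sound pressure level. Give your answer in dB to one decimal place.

For uncorrelated sources the intensities add, so convert each level to linear form, sum, and take 10·log₁₀ of the total.
Σ 10^(L/10) = 10^(89.7/10) + 10^(87.1/10) = 1.446e+09.
L_total = 10·log₁₀(1.446e+09) = 91.60 dB.

91.6 dB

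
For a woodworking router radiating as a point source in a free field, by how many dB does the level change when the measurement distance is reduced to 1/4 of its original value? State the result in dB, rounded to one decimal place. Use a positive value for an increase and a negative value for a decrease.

A point source loses 6 dB per doubling of distance; generally ΔL = −20·log₁₀(r₂/r₁).
ΔL = −20·log₁₀(0.25) = +12.04 dB.

+12.0 dB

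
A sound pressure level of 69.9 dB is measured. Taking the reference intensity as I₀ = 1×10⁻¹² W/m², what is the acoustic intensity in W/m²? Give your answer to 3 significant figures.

I = I₀·10^(L/10) = 10⁻¹² × 10^(69.9/10) = 10^(-5.010).

9.77e-06 W/m²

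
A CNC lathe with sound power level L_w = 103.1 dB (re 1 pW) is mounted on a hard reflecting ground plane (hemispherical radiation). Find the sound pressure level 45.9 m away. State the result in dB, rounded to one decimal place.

L_p = L_w − 10·log₁₀(2π·r²) with r = 45.9 m.
2π·r² = 1.324e+04 m², 10·log₁₀ of that is 41.218 dB.
L_p = 103.1 − 41.218 = 61.88 dB.

61.9 dB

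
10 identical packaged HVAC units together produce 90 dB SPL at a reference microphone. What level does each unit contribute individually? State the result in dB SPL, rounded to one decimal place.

For N identical incoherent sources L_total = L₁ + 10·log₁₀ N, so L₁ = 90 − 10·log₁₀(10) = 90 − 10.000.

80.0 dB SPL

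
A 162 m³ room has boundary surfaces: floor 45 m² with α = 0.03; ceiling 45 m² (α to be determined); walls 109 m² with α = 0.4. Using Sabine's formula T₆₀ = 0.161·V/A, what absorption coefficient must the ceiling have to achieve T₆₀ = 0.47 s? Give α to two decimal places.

0.23

From T₆₀ = 0.161·V/A, the target T₆₀ = 0.47 s needs A = 0.161·162/0.47 = 55.49 m².
Absorption from the other surfaces = 45·0.03 + 109·0.4 = 44.95 m², so the ceiling must supply 10.54 m² over 45 m².
α = 10.54/45 = 0.234.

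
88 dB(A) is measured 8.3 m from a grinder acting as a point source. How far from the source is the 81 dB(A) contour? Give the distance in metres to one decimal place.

The 7.0 dB drop corresponds to a distance ratio of 10^(7.0/20) for a point source.
r₂ = 8.3·10^((88−81)/20) = 8.3·10^(7.0/20) = 18.58 m.

18.6 m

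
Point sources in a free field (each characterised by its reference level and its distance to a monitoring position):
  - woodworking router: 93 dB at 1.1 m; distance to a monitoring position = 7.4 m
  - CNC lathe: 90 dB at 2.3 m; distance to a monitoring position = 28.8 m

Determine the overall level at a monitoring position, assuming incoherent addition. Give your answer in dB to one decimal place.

77.0 dB

Propagate each source to the receiver with L = L_ref − 20·log₁₀(r/r_ref), then add intensities.
woodworking router: 93 − 20·log₁₀(7.4/1.1) = 93 − 16.56 = 76.44 dB.
CNC lathe: 90 − 20·log₁₀(28.8/2.3) = 90 − 21.95 = 68.05 dB.
Σ 10^(L/10) = 5.047e+07 → L_total = 10·log₁₀(5.047e+07) = 77.03 dB.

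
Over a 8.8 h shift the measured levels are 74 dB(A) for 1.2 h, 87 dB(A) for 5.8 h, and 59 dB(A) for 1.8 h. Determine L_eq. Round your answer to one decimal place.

The energy average is taken in the linear domain: L_eq = 10·log₁₀[(Σ tᵢ·10^(Lᵢ/10))/T], T = 8.8 h.
Σ tᵢ·10^(Lᵢ/10) = 1.2·10^(74/10) + 5.8·10^(87/10) + 1.8·10^(59/10) = 2.938e+09.
L_eq = 10·log₁₀(2.938e+09/8.8) = 85.24 dB(A).

85.2 dB(A)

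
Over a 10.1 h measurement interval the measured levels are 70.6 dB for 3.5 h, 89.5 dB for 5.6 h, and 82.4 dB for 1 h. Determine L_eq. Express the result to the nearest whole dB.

87 dB

L_eq = 10·log₁₀[(1/T)·Σ tᵢ·10^(Lᵢ/10)] with T = 10.1 h.
Σ tᵢ·10^(Lᵢ/10) = 3.5·10^(70.6/10) + 5.6·10^(89.5/10) + 1·10^(82.4/10) = 5.205e+09.
L_eq = 10·log₁₀(5.205e+09/10.1) = 87.12 dB.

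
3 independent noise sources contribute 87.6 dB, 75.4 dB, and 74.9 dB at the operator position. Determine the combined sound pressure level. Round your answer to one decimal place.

For uncorrelated sources the intensities add, so convert each level to linear form, sum, and take 10·log₁₀ of the total.
Σ 10^(L/10) = 10^(87.6/10) + 10^(75.4/10) + 10^(74.9/10) = 6.410e+08.
L_total = 10·log₁₀(6.410e+08) = 88.07 dB.

88.1 dB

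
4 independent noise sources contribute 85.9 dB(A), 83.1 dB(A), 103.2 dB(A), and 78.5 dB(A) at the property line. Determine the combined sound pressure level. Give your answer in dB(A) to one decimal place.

For uncorrelated sources the intensities add, so convert each level to linear form, sum, and take 10·log₁₀ of the total.
Σ 10^(L/10) = 10^(85.9/10) + 10^(83.1/10) + 10^(103.2/10) + 10^(78.5/10) = 2.156e+10.
L_total = 10·log₁₀(2.156e+10) = 103.34 dB(A).

103.3 dB(A)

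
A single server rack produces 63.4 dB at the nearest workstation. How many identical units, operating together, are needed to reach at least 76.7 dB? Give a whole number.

22

N identical sources give L₁ + 10·log₁₀ N, so require 10·log₁₀ N ≥ 76.7 − 63.4 = 13.3 dB.
N ≥ 10^(13.3/10) = 21.380, so N = 22.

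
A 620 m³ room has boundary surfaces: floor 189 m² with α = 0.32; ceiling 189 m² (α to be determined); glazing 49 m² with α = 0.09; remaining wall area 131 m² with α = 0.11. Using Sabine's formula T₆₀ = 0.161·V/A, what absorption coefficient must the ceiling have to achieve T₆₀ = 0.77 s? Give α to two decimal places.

Required total absorption A = 0.161·620/0.77 = 129.64 m².
Absorption from the other surfaces = 189·0.32 + 49·0.09 + 131·0.11 = 79.30 m², so the ceiling must supply 50.34 m² over 189 m².
α = 50.34/189 = 0.266.

0.27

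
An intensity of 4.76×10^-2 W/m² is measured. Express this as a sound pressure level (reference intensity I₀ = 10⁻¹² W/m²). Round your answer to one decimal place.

106.8 dB

I/I₀ = 4.76×10^-2/10⁻¹² = 4.76×10^10, and L = 10·log₁₀(I/I₀).
L = 10·(0.6776 + 10) = 106.78 dB.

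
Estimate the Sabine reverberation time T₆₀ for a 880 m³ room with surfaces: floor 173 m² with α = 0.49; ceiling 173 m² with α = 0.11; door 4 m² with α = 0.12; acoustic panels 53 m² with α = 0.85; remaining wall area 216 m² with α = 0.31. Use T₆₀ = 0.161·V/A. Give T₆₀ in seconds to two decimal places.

0.66 s

Summing Sᵢαᵢ: 173·0.49 + 173·0.11 + 4·0.12 + 53·0.85 + 216·0.31 = 216.29 m².
T₆₀ = 0.161 × 880 / 216.29 = 0.655 s.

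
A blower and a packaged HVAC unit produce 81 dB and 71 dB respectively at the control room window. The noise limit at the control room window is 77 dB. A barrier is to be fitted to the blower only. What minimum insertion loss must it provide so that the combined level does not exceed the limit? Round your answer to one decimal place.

The untreated sources together contribute 10^(71/10) = 1.259e+07, i.e. 71.00 dB.
To meet 77 dB overall, the treated blower may contribute at most 10^(77/10) − 1.259e+07 = 3.753e+07, i.e. 75.74 dB.
Required insertion loss = 81 − 75.74 = 5.26 dB.

5.3 dB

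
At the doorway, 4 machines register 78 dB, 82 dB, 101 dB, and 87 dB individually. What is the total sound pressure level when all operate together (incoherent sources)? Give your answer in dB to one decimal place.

101.2 dB

For uncorrelated sources the intensities add, so convert each level to linear form, sum, and take 10·log₁₀ of the total.
Σ 10^(L/10) = 10^(78/10) + 10^(82/10) + 10^(101/10) + 10^(87/10) = 1.331e+10.
L_total = 10·log₁₀(1.331e+10) = 101.24 dB.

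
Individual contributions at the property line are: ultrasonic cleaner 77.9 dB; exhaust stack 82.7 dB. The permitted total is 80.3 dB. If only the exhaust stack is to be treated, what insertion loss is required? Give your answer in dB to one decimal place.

The untreated sources together contribute 10^(77.9/10) = 6.166e+07, i.e. 77.90 dB.
To meet 80.3 dB overall, the treated exhaust stack may contribute at most 10^(80.3/10) − 6.166e+07 = 4.549e+07, i.e. 76.58 dB.
So the exhaust stack must be reduced from 82.7 to 76.58 dB: IL = 6.12 dB.

6.1 dB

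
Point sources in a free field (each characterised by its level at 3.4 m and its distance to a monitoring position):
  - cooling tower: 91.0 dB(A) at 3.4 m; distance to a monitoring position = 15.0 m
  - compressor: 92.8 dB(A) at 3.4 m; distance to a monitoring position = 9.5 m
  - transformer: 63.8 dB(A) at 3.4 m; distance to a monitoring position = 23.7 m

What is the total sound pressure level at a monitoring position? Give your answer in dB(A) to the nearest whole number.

First find each source's level at the receiver (point-source: −20·log₁₀(r/r_ref)), then combine on an intensity basis.
cooling tower: 91.0 − 20·log₁₀(15.0/3.4) = 91.0 − 12.89 = 78.11 dB(A).
compressor: 92.8 − 20·log₁₀(9.5/3.4) = 92.8 − 8.92 = 83.88 dB(A).
transformer: 63.8 − 20·log₁₀(23.7/3.4) = 63.8 − 16.87 = 46.93 dB(A).
Σ 10^(L/10) = 3.088e+08 → L_total = 10·log₁₀(3.088e+08) = 84.90 dB(A).

85 dB(A)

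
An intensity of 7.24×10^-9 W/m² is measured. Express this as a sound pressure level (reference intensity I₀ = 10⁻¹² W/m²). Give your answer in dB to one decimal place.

Dividing by I₀ shifts the exponent by 12: I/I₀ = 7.24×10^3.
L = 10·(0.8597 + 3) = 38.60 dB.

38.6 dB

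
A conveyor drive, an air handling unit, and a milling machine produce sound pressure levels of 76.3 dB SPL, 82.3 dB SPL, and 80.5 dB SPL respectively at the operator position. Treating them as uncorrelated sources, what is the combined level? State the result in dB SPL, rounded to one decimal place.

85.1 dB SPL

For uncorrelated sources the intensities add, so convert each level to linear form, sum, and take 10·log₁₀ of the total.
Σ 10^(L/10) = 10^(76.3/10) + 10^(82.3/10) + 10^(80.5/10) = 3.247e+08.
L_total = 10·log₁₀(3.247e+08) = 85.11 dB SPL.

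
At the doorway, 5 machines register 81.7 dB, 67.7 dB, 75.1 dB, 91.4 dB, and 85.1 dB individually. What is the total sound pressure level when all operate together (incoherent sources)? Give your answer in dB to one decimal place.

92.8 dB

Incoherent sources combine by intensity addition: L_total = 10·log₁₀(Σ 10^(L_i/10)).
Σ 10^(L/10) = 10^(81.7/10) + 10^(67.7/10) + 10^(75.1/10) + 10^(91.4/10) + 10^(85.1/10) = 1.890e+09.
L_total = 10·log₁₀(1.890e+09) = 92.76 dB.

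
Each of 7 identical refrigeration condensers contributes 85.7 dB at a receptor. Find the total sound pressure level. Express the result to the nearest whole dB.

94 dB

L_total = L₁ + 10·log₁₀ N for N identical incoherent sources.
L_total = 85.7 + 10·log₁₀(7) = 85.7 + 8.451 = 94.15 dB.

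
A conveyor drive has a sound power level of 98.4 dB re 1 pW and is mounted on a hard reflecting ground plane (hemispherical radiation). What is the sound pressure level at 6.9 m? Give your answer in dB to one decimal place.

L_p = L_w − 10·log₁₀(2π·r²) with r = 6.9 m.
2π·r² = 299.1 m², 10·log₁₀ of that is 24.759 dB.
L_p = 98.4 − 24.759 = 73.64 dB.

73.6 dB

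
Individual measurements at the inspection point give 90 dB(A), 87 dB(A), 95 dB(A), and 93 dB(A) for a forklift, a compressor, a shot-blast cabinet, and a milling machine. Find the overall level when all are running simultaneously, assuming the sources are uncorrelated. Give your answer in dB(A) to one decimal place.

For uncorrelated sources the intensities add, so convert each level to linear form, sum, and take 10·log₁₀ of the total.
Σ 10^(L/10) = 10^(90/10) + 10^(87/10) + 10^(95/10) + 10^(93/10) = 6.659e+09.
L_total = 10·log₁₀(6.659e+09) = 98.23 dB(A).

98.2 dB(A)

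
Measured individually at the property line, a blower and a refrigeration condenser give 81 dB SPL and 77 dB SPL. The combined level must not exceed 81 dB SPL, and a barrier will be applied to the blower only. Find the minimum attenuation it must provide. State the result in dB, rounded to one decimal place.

2.2 dB

The untreated sources together contribute 10^(77/10) = 5.012e+07, i.e. 77.00 dB SPL.
To meet 81 dB SPL overall, the treated blower may contribute at most 10^(81/10) − 5.012e+07 = 7.577e+07, i.e. 78.80 dB SPL.
So the blower must be reduced from 81 to 78.80 dB SPL: IL = 2.20 dB.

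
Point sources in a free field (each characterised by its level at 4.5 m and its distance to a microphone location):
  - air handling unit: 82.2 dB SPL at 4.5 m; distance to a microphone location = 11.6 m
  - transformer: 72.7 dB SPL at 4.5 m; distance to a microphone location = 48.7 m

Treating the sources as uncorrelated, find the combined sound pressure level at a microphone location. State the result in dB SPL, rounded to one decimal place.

Apply inverse-square spreading to bring every level to the receiver, then sum 10^(L/10).
air handling unit: 82.2 − 20·log₁₀(11.6/4.5) = 82.2 − 8.22 = 73.98 dB SPL.
transformer: 72.7 − 20·log₁₀(48.7/4.5) = 72.7 − 20.69 = 52.01 dB SPL.
Σ 10^(L/10) = 2.513e+07 → L_total = 10·log₁₀(2.513e+07) = 74.00 dB SPL.

74.0 dB SPL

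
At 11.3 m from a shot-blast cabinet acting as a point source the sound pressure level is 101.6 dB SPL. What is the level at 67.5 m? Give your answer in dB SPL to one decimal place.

86.1 dB SPL

Point-source attenuation: ΔL = 20·log₁₀(r₂/r₁) = 20·log₁₀(67.5/11.3) = 15.525 dB.
L₂ = 101.6 − 20·log₁₀(67.5/11.3) = 101.6 − 15.525 = 86.08 dB SPL.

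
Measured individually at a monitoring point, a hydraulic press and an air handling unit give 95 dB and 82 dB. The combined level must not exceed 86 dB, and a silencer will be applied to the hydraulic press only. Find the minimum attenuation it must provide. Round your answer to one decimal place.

The untreated sources together contribute 10^(82/10) = 1.585e+08, i.e. 82.00 dB.
To meet 86 dB overall, the treated hydraulic press may contribute at most 10^(86/10) − 1.585e+08 = 2.396e+08, i.e. 83.80 dB.
Required insertion loss = 95 − 83.80 = 11.20 dB.

11.2 dB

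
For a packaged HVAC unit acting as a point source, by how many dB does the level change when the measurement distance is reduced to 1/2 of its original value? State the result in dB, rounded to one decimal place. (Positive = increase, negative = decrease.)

A point source loses 6 dB per doubling of distance; generally ΔL = −20·log₁₀(r₂/r₁).
ΔL = −20·log₁₀(0.5) = +6.02 dB.

+6.0 dB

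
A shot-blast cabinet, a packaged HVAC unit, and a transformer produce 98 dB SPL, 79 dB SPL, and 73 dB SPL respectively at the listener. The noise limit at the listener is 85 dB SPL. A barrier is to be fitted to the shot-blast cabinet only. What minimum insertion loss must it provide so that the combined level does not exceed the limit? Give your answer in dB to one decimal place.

14.6 dB

Fixed contribution from the other sources: Σ 10^(L/10) = 10^(79/10) + 10^(73/10) = 9.939e+07 (79.97 dB SPL).
The limit corresponds to 10^(85/10) = 3.162e+08; subtracting the fixed part leaves 2.168e+08 for the shot-blast cabinet, i.e. 83.36 dB SPL.
So the shot-blast cabinet must be reduced from 98 to 83.36 dB SPL: IL = 14.64 dB.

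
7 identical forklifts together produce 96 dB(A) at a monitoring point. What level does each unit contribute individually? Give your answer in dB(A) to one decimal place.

87.5 dB(A)

For N identical incoherent sources L_total = L₁ + 10·log₁₀ N, so L₁ = 96 − 10·log₁₀(7) = 96 − 8.451.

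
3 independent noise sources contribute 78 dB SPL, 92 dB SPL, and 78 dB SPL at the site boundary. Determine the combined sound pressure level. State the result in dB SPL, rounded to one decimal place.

92.3 dB SPL

For uncorrelated sources the intensities add, so convert each level to linear form, sum, and take 10·log₁₀ of the total.
Σ 10^(L/10) = 10^(78/10) + 10^(92/10) + 10^(78/10) = 1.711e+09.
L_total = 10·log₁₀(1.711e+09) = 92.33 dB SPL.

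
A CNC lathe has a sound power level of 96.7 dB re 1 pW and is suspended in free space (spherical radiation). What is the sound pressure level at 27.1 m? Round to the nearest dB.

L_p = L_w − 10·log₁₀(4π·r²) with r = 27.1 m.
4π·r² = 9229 m², 10·log₁₀ of that is 39.651 dB.
L_p = 96.7 − 39.651 = 57.05 dB.

57 dB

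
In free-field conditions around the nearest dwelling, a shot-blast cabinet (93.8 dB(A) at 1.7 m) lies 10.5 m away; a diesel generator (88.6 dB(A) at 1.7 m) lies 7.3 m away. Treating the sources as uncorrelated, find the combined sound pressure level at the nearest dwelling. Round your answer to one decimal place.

Apply inverse-square spreading to bring every level to the receiver, then sum 10^(L/10).
shot-blast cabinet: 93.8 − 20·log₁₀(10.5/1.7) = 93.8 − 15.81 = 77.99 dB(A).
diesel generator: 88.6 − 20·log₁₀(7.3/1.7) = 88.6 − 12.66 = 75.94 dB(A).
Σ 10^(L/10) = 1.022e+08 → L_total = 10·log₁₀(1.022e+08) = 80.09 dB(A).

80.1 dB(A)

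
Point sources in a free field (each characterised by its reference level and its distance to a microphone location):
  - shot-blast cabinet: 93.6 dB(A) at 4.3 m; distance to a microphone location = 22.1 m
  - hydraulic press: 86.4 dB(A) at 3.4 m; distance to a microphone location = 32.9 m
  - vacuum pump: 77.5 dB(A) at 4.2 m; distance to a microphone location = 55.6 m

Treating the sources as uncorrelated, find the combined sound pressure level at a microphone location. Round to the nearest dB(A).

Propagate each source to the receiver with L = L_ref − 20·log₁₀(r/r_ref), then add intensities.
shot-blast cabinet: 93.6 − 20·log₁₀(22.1/4.3) = 93.6 − 14.22 = 79.38 dB(A).
hydraulic press: 86.4 − 20·log₁₀(32.9/3.4) = 86.4 − 19.71 = 66.69 dB(A).
vacuum pump: 77.5 − 20·log₁₀(55.6/4.2) = 77.5 − 22.44 = 55.06 dB(A).
Σ 10^(L/10) = 9.171e+07 → L_total = 10·log₁₀(9.171e+07) = 79.62 dB(A).

80 dB(A)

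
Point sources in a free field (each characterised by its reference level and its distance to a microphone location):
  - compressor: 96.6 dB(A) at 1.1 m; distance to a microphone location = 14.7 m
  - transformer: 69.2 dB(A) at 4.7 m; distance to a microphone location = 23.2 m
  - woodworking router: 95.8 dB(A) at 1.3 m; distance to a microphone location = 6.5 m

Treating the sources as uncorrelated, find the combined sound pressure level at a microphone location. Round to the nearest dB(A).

Propagate each source to the receiver with L = L_ref − 20·log₁₀(r/r_ref), then add intensities.
compressor: 96.6 − 20·log₁₀(14.7/1.1) = 96.6 − 22.52 = 74.08 dB(A).
transformer: 69.2 − 20·log₁₀(23.2/4.7) = 69.2 − 13.87 = 55.33 dB(A).
woodworking router: 95.8 − 20·log₁₀(6.5/1.3) = 95.8 − 13.98 = 81.82 dB(A).
Σ 10^(L/10) = 1.780e+08 → L_total = 10·log₁₀(1.780e+08) = 82.50 dB(A).

83 dB(A)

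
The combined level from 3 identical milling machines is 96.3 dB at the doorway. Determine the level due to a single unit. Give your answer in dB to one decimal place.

91.5 dB

Dividing the total intensity by 3 lowers the level by 10·log₁₀ 3 = 4.771 dB: L₁ = 96.3 − 4.771.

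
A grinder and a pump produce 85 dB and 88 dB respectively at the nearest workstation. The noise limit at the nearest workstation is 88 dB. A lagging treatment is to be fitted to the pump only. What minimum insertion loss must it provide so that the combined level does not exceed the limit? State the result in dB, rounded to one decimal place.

3.0 dB

Fixed contribution from the other source: Σ 10^(L/10) = 10^(85/10) = 3.162e+08 (85.00 dB).
To meet 88 dB overall, the treated pump may contribute at most 10^(88/10) − 3.162e+08 = 3.147e+08, i.e. 84.98 dB.
Required insertion loss = 88 − 84.98 = 3.02 dB.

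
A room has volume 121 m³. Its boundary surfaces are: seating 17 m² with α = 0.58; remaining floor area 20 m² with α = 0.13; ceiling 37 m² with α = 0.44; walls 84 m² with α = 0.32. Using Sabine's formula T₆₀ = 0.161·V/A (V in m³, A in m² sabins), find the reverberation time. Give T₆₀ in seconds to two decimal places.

0.35 s

Total absorption A = 17·0.58 + 20·0.13 + 37·0.44 + 84·0.32 = 55.62 m² sabins.
T₆₀ = 0.161·V/A = 0.161·121/55.62 = 0.350 s.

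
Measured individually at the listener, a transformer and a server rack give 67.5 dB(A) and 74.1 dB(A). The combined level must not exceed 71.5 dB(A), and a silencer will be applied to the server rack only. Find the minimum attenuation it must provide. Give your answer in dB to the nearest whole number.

5 dB

Everything except the server rack sums to 10^(67.5/10) = 5.623e+06 in linear terms, 67.50 dB(A).
The limit corresponds to 10^(71.5/10) = 1.413e+07; subtracting the fixed part leaves 8.502e+06 for the server rack, i.e. 69.30 dB(A).
So the server rack must be reduced from 74.1 to 69.30 dB(A): IL = 4.80 dB.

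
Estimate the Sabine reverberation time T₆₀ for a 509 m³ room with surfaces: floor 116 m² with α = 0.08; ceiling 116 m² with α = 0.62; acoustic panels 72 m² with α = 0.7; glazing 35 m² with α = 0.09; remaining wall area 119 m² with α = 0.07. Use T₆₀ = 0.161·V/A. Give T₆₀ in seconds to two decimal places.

Total absorption A = 116·0.08 + 116·0.62 + 72·0.7 + 35·0.09 + 119·0.07 = 143.08 m² sabins.
T₆₀ = 0.161 × 509 / 143.08 = 0.573 s.

0.57 s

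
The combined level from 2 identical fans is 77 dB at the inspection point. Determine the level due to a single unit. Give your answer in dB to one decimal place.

Dividing the total intensity by 2 lowers the level by 10·log₁₀ 2 = 3.010 dB: L₁ = 77 − 3.010.

74.0 dB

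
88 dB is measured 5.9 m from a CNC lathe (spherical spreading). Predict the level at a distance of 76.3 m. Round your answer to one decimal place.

65.8 dB

Point-source attenuation: ΔL = 20·log₁₀(r₂/r₁) = 20·log₁₀(76.3/5.9) = 22.233 dB.
L₂ = 88 − 20·log₁₀(76.3/5.9) = 88 − 22.233 = 65.77 dB.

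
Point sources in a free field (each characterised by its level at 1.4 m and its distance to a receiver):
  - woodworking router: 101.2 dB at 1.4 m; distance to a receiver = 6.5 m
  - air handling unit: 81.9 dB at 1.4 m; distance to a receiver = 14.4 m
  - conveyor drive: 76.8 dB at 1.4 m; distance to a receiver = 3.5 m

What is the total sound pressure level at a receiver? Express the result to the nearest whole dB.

88 dB

Propagate each source to the receiver with L = L_ref − 20·log₁₀(r/r_ref), then add intensities.
woodworking router: 101.2 − 20·log₁₀(6.5/1.4) = 101.2 − 13.34 = 87.86 dB.
air handling unit: 81.9 − 20·log₁₀(14.4/1.4) = 81.9 − 20.24 = 61.66 dB.
conveyor drive: 76.8 − 20·log₁₀(3.5/1.4) = 76.8 − 7.96 = 68.84 dB.
Σ 10^(L/10) = 6.207e+08 → L_total = 10·log₁₀(6.207e+08) = 87.93 dB.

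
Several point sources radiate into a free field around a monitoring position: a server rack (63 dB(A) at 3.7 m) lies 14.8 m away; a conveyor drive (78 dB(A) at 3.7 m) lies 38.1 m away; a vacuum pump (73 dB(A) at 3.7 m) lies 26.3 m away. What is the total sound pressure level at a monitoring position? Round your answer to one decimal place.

60.5 dB(A)

First find each source's level at the receiver (point-source: −20·log₁₀(r/r_ref)), then combine on an intensity basis.
server rack: 63 − 20·log₁₀(14.8/3.7) = 63 − 12.04 = 50.96 dB(A).
conveyor drive: 78 − 20·log₁₀(38.1/3.7) = 78 − 20.25 = 57.75 dB(A).
vacuum pump: 73 − 20·log₁₀(26.3/3.7) = 73 − 17.04 = 55.96 dB(A).
Σ 10^(L/10) = 1.115e+06 → L_total = 10·log₁₀(1.115e+06) = 60.47 dB(A).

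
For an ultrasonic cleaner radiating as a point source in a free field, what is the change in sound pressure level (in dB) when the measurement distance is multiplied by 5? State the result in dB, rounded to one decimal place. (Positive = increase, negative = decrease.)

-14.0 dB

Point-source spreading: ΔL = −20·log₁₀(r₂/r₁).
ΔL = −20·log₁₀(5) = -13.98 dB.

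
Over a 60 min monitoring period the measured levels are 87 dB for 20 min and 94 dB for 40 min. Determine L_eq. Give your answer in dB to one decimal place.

L_eq = 10·log₁₀[(1/T)·Σ tᵢ·10^(Lᵢ/10)] with T = 60 min.
Σ tᵢ·10^(Lᵢ/10) = 20·10^(87/10) + 40·10^(94/10) = 1.105e+11.
L_eq = 10·log₁₀(1.105e+11/60) = 92.65 dB.

92.7 dB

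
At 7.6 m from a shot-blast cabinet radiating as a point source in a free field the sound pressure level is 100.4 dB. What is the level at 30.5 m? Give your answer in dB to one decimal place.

For a point source, L₂ = L₁ − 20·log₁₀(r₂/r₁).
L₂ = 100.4 − 20·log₁₀(30.5/7.6) = 100.4 − 12.070 = 88.33 dB.

88.3 dB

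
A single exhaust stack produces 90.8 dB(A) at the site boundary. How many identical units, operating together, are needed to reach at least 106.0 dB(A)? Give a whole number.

Need L₁ + 10·log₁₀ N ≥ 106.0, i.e. log₁₀ N ≥ 1.52.
N ≥ 10^(15.2/10) = 33.113, so N = 34.

34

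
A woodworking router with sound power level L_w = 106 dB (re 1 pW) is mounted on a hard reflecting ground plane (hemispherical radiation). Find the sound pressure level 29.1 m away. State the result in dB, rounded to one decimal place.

L_p = L_w − 10·log₁₀(2π·r²) with r = 29.1 m.
2π·r² = 5321 m², 10·log₁₀ of that is 37.260 dB.
L_p = 106 − 37.260 = 68.74 dB.

68.7 dB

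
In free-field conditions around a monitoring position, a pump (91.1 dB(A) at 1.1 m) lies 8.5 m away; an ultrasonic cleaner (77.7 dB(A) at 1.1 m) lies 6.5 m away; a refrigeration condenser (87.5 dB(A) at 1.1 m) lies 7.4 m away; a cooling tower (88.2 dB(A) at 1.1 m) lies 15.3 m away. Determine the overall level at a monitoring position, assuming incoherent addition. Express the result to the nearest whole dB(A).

First find each source's level at the receiver (point-source: −20·log₁₀(r/r_ref)), then combine on an intensity basis.
pump: 91.1 − 20·log₁₀(8.5/1.1) = 91.1 − 17.76 = 73.34 dB(A).
ultrasonic cleaner: 77.7 − 20·log₁₀(6.5/1.1) = 77.7 − 15.43 = 62.27 dB(A).
refrigeration condenser: 87.5 − 20·log₁₀(7.4/1.1) = 87.5 − 16.56 = 70.94 dB(A).
cooling tower: 88.2 − 20·log₁₀(15.3/1.1) = 88.2 − 22.87 = 65.33 dB(A).
Σ 10^(L/10) = 3.910e+07 → L_total = 10·log₁₀(3.910e+07) = 75.92 dB(A).

76 dB(A)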